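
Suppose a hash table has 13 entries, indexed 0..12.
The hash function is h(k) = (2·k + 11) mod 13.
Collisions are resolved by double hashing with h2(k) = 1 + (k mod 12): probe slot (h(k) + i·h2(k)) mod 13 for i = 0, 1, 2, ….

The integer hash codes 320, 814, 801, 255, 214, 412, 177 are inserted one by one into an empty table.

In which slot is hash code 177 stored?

8

320: h=1 => slot 1
814: h=1, h2=11, probe 1,12 => slot 12
801: h=1, h2=10, probe 1,11 => slot 11
255: h=1, h2=4, probe 1,5 => slot 5
214: h=10 => slot 10
412: h=3 => slot 3
177: h=1, h2=10, probe 1,11,8 => slot 8
Table: [—, 320, —, 412, —, 255, —, —, 177, —, 214, 801, 814]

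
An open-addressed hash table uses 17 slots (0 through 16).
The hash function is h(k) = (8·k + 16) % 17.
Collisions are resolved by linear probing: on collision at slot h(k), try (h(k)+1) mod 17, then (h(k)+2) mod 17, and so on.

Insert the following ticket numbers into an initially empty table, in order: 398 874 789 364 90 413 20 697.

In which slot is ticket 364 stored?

398 hashes to 4; slot 4 is free => place at 4.
874 hashes to 4; 4 taken => place at 5.
789 hashes to 4; 4,5 taken => place at 6.
364 hashes to 4; 4,5,6 taken => place at 7.
90 hashes to 5; 5,6,7 taken => place at 8.
413 hashes to 5; 5,6,7,8 taken => place at 9.
20 hashes to 6; 6,7,8,9 taken => place at 10.
697 hashes to 16; slot 16 is free => place at 16.
Table: [∅, ∅, ∅, ∅, 398, 874, 789, 364, 90, 413, 20, ∅, ∅, ∅, ∅, ∅, 697]

7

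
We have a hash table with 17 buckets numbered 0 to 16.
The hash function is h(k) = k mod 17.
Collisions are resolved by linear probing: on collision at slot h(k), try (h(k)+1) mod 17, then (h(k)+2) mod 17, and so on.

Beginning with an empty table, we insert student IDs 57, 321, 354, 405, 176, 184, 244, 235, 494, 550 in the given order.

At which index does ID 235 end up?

1

Insert 57: h=6, slot 6 empty -> index 6.
Insert 321: h=15, slot 15 empty -> index 15.
Insert 354: h=14, slot 14 empty -> index 14.
Insert 405: h=14, slots 14,15 occupied -> index 16.
Insert 176: h=6, slot 6 occupied -> index 7.
Insert 184: h=14, slots 14,15,16 occupied -> index 0.
Insert 244: h=6, slots 6,7 occupied -> index 8.
Insert 235: h=14, slots 14,15,16,0 occupied -> index 1.
Insert 494: h=1, slot 1 occupied -> index 2.
Insert 550: h=6, slots 6,7,8 occupied -> index 9.
Table: [184, 235, 494, —, —, —, 57, 176, 244, 550, —, —, —, —, 354, 321, 405]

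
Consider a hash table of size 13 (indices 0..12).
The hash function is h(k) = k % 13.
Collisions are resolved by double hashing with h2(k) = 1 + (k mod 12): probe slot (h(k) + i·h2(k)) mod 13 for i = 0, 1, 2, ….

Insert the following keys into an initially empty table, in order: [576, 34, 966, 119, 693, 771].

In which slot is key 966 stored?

576 hashes to 4; slot 4 is free -> place at 4.
34 hashes to 8; slot 8 is free -> place at 8.
966 hashes to 4, h2=7; 4 taken -> place at 11.
119 hashes to 2; slot 2 is free -> place at 2.
693 hashes to 4, h2=10; 4 taken -> place at 1.
771 hashes to 4, h2=4; 4,8 taken -> place at 12.
Table: [_, 693, 119, _, 576, _, _, _, 34, _, _, 966, 771]

11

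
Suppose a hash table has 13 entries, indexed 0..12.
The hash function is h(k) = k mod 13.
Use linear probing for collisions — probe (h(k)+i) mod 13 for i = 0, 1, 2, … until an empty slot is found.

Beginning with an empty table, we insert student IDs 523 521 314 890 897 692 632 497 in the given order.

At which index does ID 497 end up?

5

523: h=3 -> slot 3
521: h=1 -> slot 1
314: h=2 -> slot 2
890: h=6 -> slot 6
897: h=0 -> slot 0
692: h=3, probe 3,4 -> slot 4
632: h=8 -> slot 8
497: h=3, probe 3,4,5 -> slot 5
Table: [897, 521, 314, 523, 692, 497, 890, -, 632, -, -, -, -]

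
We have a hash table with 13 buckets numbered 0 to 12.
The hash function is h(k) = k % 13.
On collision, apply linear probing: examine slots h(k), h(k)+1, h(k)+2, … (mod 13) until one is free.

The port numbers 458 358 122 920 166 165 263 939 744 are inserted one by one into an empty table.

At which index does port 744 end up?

8

458 hashes to 3; slot 3 is free -> place at 3.
358 hashes to 7; slot 7 is free -> place at 7.
122 hashes to 5; slot 5 is free -> place at 5.
920 hashes to 10; slot 10 is free -> place at 10.
166 hashes to 10; 10 taken -> place at 11.
165 hashes to 9; slot 9 is free -> place at 9.
263 hashes to 3; 3 taken -> place at 4.
939 hashes to 3; 3,4,5 taken -> place at 6.
744 hashes to 3; 3,4,5,6,7 taken -> place at 8.
Table: [—, —, —, 458, 263, 122, 939, 358, 744, 165, 920, 166, —]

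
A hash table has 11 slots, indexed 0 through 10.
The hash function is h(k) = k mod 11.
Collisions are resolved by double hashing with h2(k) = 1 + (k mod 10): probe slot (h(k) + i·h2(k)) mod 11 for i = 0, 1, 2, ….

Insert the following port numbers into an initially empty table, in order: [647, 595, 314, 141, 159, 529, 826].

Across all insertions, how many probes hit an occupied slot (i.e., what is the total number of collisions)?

647 hashes to 9; slot 9 is free -> place at 9.
595 hashes to 1; slot 1 is free -> place at 1.
314 hashes to 6; slot 6 is free -> place at 6.
141 hashes to 9, h2=2; 9 taken -> place at 0.
159 hashes to 5; slot 5 is free -> place at 5.
529 hashes to 1, h2=10; 1,0 taken -> place at 10.
826 hashes to 1, h2=7; 1 taken -> place at 8.
Table: [141, 595, ∅, ∅, ∅, 159, 314, ∅, 826, 647, 529]

4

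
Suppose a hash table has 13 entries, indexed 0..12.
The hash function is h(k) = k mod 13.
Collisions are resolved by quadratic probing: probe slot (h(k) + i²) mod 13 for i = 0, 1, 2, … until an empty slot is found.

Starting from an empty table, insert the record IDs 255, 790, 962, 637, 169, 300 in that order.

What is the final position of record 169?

4

255 hashes to 8; slot 8 is free → place at 8.
790 hashes to 10; slot 10 is free → place at 10.
962 hashes to 0; slot 0 is free → place at 0.
637 hashes to 0; 0 taken → place at 1.
169 hashes to 0; 0,1 taken → place at 4.
300 hashes to 1; 1 taken → place at 2.
Table: [962, 637, 300, ∅, 169, ∅, ∅, ∅, 255, ∅, 790, ∅, ∅]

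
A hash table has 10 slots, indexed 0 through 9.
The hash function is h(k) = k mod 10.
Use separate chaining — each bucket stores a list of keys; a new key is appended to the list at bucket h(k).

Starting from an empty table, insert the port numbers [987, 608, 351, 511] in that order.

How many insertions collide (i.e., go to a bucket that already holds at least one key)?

987 -> bucket 7
608 -> bucket 8
351 -> bucket 1
511 -> bucket 1 (collision)
Final buckets:
0: ∅
1: 351 -> 511
2: ∅
3: ∅
4: ∅
5: ∅
6: ∅
7: 987
8: 608
9: ∅

1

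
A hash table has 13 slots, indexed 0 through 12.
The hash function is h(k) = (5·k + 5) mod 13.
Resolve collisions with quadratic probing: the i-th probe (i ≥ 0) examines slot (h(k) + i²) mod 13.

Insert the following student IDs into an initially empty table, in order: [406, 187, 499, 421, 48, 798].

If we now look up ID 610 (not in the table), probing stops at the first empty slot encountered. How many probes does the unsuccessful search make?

2

406: h=7 → slot 7
187: h=4 → slot 4
499: h=4, probe 4,5 → slot 5
421: h=4, probe 4,5,8 → slot 8
48: h=11 → slot 11
798: h=4, probe 4,5,8,0 → slot 0
Table: [798, ., ., ., 187, 499, ., 406, 421, ., ., 48, .]
Lookup 610: h=0, probe 0,1 → slot 1 empty, not found.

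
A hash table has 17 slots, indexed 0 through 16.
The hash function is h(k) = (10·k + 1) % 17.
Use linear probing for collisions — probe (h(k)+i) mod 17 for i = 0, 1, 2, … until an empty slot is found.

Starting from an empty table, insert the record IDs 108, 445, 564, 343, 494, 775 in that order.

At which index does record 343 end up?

16

108 hashes to 10; slot 10 is free => place at 10.
445 hashes to 14; slot 14 is free => place at 14.
564 hashes to 14; 14 taken => place at 15.
343 hashes to 14; 14,15 taken => place at 16.
494 hashes to 11; slot 11 is free => place at 11.
775 hashes to 16; 16 taken => place at 0.
Table: [775, —, —, —, —, —, —, —, —, —, 108, 494, —, —, 445, 564, 343]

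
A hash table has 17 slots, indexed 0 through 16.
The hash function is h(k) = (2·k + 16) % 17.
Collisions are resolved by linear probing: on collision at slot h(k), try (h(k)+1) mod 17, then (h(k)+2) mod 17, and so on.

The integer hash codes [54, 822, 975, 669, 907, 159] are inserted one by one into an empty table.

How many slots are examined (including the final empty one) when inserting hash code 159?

5

54 hashes to 5; slot 5 is free → place at 5.
822 hashes to 11; slot 11 is free → place at 11.
975 hashes to 11; 11 taken → place at 12.
669 hashes to 11; 11,12 taken → place at 13.
907 hashes to 11; 11,12,13 taken → place at 14.
159 hashes to 11; 11,12,13,14 taken → place at 15.
Table: [., ., ., ., ., 54, ., ., ., ., ., 822, 975, 669, 907, 159, .]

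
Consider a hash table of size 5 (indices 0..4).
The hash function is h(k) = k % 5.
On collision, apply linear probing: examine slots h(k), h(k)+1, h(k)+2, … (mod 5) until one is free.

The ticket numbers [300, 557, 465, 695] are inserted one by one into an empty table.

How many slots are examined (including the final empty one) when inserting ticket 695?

4

300: h=0 => slot 0
557: h=2 => slot 2
465: h=0, probe 0,1 => slot 1
695: h=0, probe 0,1,2,3 => slot 3
Table: [300, 465, 557, 695, _]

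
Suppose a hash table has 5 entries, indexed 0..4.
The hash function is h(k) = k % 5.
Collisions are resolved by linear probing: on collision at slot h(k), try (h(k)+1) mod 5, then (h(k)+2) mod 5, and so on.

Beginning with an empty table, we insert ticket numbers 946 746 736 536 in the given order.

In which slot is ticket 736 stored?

3

946 hashes to 1; slot 1 is free -> place at 1.
746 hashes to 1; 1 taken -> place at 2.
736 hashes to 1; 1,2 taken -> place at 3.
536 hashes to 1; 1,2,3 taken -> place at 4.
Table: [—, 946, 746, 736, 536]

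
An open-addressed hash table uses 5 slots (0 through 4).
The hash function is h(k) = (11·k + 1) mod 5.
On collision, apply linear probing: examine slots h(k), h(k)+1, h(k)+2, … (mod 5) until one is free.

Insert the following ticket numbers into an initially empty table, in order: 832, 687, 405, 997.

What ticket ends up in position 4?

687

832: h=3 => slot 3
687: h=3, probe 3,4 => slot 4
405: h=1 => slot 1
997: h=3, probe 3,4,0 => slot 0
Table: [997, 405, ∅, 832, 687]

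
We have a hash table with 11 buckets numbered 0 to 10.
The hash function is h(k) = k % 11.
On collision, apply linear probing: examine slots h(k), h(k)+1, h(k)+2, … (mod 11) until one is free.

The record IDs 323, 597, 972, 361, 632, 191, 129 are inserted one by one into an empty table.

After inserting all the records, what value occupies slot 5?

323: h=4 -> slot 4
597: h=3 -> slot 3
972: h=4, probe 4,5 -> slot 5
361: h=9 -> slot 9
632: h=5, probe 5,6 -> slot 6
191: h=4, probe 4,5,6,7 -> slot 7
129: h=8 -> slot 8
Table: [∅, ∅, ∅, 597, 323, 972, 632, 191, 129, 361, ∅]

972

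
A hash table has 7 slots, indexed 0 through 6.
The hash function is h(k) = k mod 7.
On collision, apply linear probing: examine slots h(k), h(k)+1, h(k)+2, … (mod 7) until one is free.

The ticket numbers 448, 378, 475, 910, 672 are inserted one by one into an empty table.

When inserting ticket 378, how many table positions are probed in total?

448: h=0 → slot 0
378: h=0, probe 0,1 → slot 1
475: h=6 → slot 6
910: h=0, probe 0,1,2 → slot 2
672: h=0, probe 0,1,2,3 → slot 3
Table: [448, 378, 910, 672, ∅, ∅, 475]

2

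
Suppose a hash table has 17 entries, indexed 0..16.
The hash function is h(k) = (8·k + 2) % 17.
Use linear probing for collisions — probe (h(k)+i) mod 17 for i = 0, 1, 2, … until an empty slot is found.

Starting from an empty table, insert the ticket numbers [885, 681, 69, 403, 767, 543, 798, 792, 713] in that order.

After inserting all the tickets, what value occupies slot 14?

543

885 hashes to 10; slot 10 is free -> place at 10.
681 hashes to 10; 10 taken -> place at 11.
69 hashes to 10; 10,11 taken -> place at 12.
403 hashes to 13; slot 13 is free -> place at 13.
767 hashes to 1; slot 1 is free -> place at 1.
543 hashes to 11; 11,12,13 taken -> place at 14.
798 hashes to 11; 11,12,13,14 taken -> place at 15.
792 hashes to 14; 14,15 taken -> place at 16.
713 hashes to 11; 11,12,13,14,15,16 taken -> place at 0.
Table: [713, 767, —, —, —, —, —, —, —, —, 885, 681, 69, 403, 543, 798, 792]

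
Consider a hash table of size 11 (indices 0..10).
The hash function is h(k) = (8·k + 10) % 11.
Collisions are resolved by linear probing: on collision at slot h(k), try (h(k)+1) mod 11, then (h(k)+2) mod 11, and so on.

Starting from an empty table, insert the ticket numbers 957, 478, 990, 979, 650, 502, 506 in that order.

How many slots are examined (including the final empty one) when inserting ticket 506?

5

Insert 957: h=10, slot 10 empty → index 10.
Insert 478: h=6, slot 6 empty → index 6.
Insert 990: h=10, slot 10 occupied → index 0.
Insert 979: h=10, slots 10,0 occupied → index 1.
Insert 650: h=7, slot 7 empty → index 7.
Insert 502: h=0, slots 0,1 occupied → index 2.
Insert 506: h=10, slots 10,0,1,2 occupied → index 3.
Table: [990, 979, 502, 506, ∅, ∅, 478, 650, ∅, ∅, 957]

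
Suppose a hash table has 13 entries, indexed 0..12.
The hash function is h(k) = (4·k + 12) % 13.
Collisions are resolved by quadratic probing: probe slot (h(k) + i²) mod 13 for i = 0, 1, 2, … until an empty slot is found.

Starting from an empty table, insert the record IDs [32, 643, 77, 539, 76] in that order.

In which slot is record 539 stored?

Insert 32: h=10, slot 10 empty -> index 10.
Insert 643: h=10, slot 10 occupied -> index 11.
Insert 77: h=8, slot 8 empty -> index 8.
Insert 539: h=10, slots 10,11 occupied -> index 1.
Insert 76: h=4, slot 4 empty -> index 4.
Table: [., 539, ., ., 76, ., ., ., 77, ., 32, 643, .]

1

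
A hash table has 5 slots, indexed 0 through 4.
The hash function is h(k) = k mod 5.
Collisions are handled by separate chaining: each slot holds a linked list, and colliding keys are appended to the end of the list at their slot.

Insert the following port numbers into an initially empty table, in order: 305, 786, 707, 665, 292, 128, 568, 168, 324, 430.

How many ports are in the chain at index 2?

2

305 -> bucket 0
786 -> bucket 1
707 -> bucket 2
665 -> bucket 0 (collision)
292 -> bucket 2 (collision)
128 -> bucket 3
568 -> bucket 3 (collision)
168 -> bucket 3 (collision)
324 -> bucket 4
430 -> bucket 0 (collision)
Final buckets:
0: 305 -> 665 -> 430
1: 786
2: 707 -> 292
3: 128 -> 568 -> 168
4: 324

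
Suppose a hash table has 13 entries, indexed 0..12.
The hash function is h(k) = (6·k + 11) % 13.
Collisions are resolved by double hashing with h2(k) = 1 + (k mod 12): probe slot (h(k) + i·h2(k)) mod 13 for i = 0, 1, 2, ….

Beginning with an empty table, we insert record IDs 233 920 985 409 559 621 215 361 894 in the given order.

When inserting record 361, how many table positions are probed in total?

Insert 233: h=5, slot 5 empty -> index 5.
Insert 920: h=6, slot 6 empty -> index 6.
Insert 985: h=6, h2=2, slot 6 occupied -> index 8.
Insert 409: h=8, h2=2, slot 8 occupied -> index 10.
Insert 559: h=11, slot 11 empty -> index 11.
Insert 621: h=6, h2=10, slot 6 occupied -> index 3.
Insert 215: h=1, slot 1 empty -> index 1.
Insert 361: h=6, h2=2, slots 6,8,10 occupied -> index 12.
Insert 894: h=6, h2=7, slot 6 occupied -> index 0.
Table: [894, 215, —, 621, —, 233, 920, —, 985, —, 409, 559, 361]

4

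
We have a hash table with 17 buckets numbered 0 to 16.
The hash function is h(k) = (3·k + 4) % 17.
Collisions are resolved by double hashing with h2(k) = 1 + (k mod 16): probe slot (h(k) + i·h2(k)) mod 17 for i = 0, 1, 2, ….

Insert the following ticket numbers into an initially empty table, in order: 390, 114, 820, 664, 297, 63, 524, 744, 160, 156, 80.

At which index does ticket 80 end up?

Insert 390: h=1, slot 1 empty => index 1.
Insert 114: h=6, slot 6 empty => index 6.
Insert 820: h=16, slot 16 empty => index 16.
Insert 664: h=7, slot 7 empty => index 7.
Insert 297: h=11, slot 11 empty => index 11.
Insert 63: h=6, h2=16, slot 6 occupied => index 5.
Insert 524: h=12, slot 12 empty => index 12.
Insert 744: h=9, slot 9 empty => index 9.
Insert 160: h=8, slot 8 empty => index 8.
Insert 156: h=13, slot 13 empty => index 13.
Insert 80: h=6, h2=1, slots 6,7,8,9 occupied => index 10.
Table: [-, 390, -, -, -, 63, 114, 664, 160, 744, 80, 297, 524, 156, -, -, 820]

10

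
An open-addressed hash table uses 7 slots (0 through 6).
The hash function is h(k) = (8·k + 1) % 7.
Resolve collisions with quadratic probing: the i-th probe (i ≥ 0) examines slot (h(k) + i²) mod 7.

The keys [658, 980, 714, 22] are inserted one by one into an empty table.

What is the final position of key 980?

Insert 658: h=1, slot 1 empty => index 1.
Insert 980: h=1, slot 1 occupied => index 2.
Insert 714: h=1, slots 1,2 occupied => index 5.
Insert 22: h=2, slot 2 occupied => index 3.
Table: [—, 658, 980, 22, —, 714, —]

2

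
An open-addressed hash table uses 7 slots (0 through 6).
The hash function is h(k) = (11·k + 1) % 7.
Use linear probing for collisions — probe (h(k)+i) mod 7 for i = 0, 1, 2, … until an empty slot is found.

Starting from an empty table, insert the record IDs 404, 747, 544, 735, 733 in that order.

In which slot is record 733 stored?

404 hashes to 0; slot 0 is free => place at 0.
747 hashes to 0; 0 taken => place at 1.
544 hashes to 0; 0,1 taken => place at 2.
735 hashes to 1; 1,2 taken => place at 3.
733 hashes to 0; 0,1,2,3 taken => place at 4.
Table: [404, 747, 544, 735, 733, ∅, ∅]

4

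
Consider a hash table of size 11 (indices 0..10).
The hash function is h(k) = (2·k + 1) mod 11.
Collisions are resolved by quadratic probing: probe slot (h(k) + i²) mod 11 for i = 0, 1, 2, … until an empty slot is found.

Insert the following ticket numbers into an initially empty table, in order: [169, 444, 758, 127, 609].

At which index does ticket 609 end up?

7

Insert 169: h=9, slot 9 empty -> index 9.
Insert 444: h=9, slot 9 occupied -> index 10.
Insert 758: h=10, slot 10 occupied -> index 0.
Insert 127: h=2, slot 2 empty -> index 2.
Insert 609: h=9, slots 9,10,2 occupied -> index 7.
Table: [758, _, 127, _, _, _, _, 609, _, 169, 444]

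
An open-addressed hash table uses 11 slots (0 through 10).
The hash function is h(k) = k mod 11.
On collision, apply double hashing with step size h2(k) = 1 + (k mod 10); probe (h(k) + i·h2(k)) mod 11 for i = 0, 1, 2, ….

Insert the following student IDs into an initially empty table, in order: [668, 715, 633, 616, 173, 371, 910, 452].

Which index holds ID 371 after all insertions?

10

668 hashes to 8; slot 8 is free → place at 8.
715 hashes to 0; slot 0 is free → place at 0.
633 hashes to 6; slot 6 is free → place at 6.
616 hashes to 0, h2=7; 0 taken → place at 7.
173 hashes to 8, h2=4; 8 taken → place at 1.
371 hashes to 8, h2=2; 8 taken → place at 10.
910 hashes to 8, h2=1; 8 taken → place at 9.
452 hashes to 1, h2=3; 1 taken → place at 4.
Table: [715, 173, ∅, ∅, 452, ∅, 633, 616, 668, 910, 371]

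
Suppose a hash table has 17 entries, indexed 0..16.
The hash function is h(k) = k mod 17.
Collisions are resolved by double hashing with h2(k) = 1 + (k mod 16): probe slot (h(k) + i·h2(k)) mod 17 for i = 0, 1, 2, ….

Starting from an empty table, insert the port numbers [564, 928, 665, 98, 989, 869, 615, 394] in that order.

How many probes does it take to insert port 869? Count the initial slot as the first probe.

Insert 564: h=3, slot 3 empty -> index 3.
Insert 928: h=10, slot 10 empty -> index 10.
Insert 665: h=2, slot 2 empty -> index 2.
Insert 98: h=13, slot 13 empty -> index 13.
Insert 989: h=3, h2=14, slot 3 occupied -> index 0.
Insert 869: h=2, h2=6, slot 2 occupied -> index 8.
Insert 615: h=3, h2=8, slot 3 occupied -> index 11.
Insert 394: h=3, h2=11, slot 3 occupied -> index 14.
Table: [989, ., 665, 564, ., ., ., ., 869, ., 928, 615, ., 98, 394, ., .]

2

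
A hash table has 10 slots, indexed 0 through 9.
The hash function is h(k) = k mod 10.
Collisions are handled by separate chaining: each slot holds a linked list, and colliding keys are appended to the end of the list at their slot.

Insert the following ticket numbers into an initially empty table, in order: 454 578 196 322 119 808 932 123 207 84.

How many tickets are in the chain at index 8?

2

Insert 454: h=4, bucket 4 empty -> new chain.
Insert 578: h=8, bucket 8 empty -> new chain.
Insert 196: h=6, bucket 6 empty -> new chain.
Insert 322: h=2, bucket 2 empty -> new chain.
Insert 119: h=9, bucket 9 empty -> new chain.
Insert 808: h=8, bucket 8 nonempty -> append to chain.
Insert 932: h=2, bucket 2 nonempty -> append to chain.
Insert 123: h=3, bucket 3 empty -> new chain.
Insert 207: h=7, bucket 7 empty -> new chain.
Insert 84: h=4, bucket 4 nonempty -> append to chain.
Final buckets:
0: _
1: _
2: 322 -> 932
3: 123
4: 454 -> 84
5: _
6: 196
7: 207
8: 578 -> 808
9: 119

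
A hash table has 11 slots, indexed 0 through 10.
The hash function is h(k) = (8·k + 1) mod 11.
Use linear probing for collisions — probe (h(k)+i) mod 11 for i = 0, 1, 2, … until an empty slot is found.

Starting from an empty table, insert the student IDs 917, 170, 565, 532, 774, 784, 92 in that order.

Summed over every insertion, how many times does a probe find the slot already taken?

12

Insert 917: h=0, slot 0 empty → index 0.
Insert 170: h=8, slot 8 empty → index 8.
Insert 565: h=0, slot 0 occupied → index 1.
Insert 532: h=0, slots 0,1 occupied → index 2.
Insert 774: h=0, slots 0,1,2 occupied → index 3.
Insert 784: h=3, slot 3 occupied → index 4.
Insert 92: h=0, slots 0,1,2,3,4 occupied → index 5.
Table: [917, 565, 532, 774, 784, 92, ∅, ∅, 170, ∅, ∅]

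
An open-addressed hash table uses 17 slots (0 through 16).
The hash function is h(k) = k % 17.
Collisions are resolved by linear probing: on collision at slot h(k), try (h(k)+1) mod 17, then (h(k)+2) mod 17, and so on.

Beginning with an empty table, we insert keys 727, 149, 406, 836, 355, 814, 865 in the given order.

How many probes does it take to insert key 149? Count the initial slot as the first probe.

2

727 hashes to 13; slot 13 is free → place at 13.
149 hashes to 13; 13 taken → place at 14.
406 hashes to 15; slot 15 is free → place at 15.
836 hashes to 3; slot 3 is free → place at 3.
355 hashes to 15; 15 taken → place at 16.
814 hashes to 15; 15,16 taken → place at 0.
865 hashes to 15; 15,16,0 taken → place at 1.
Table: [814, 865, —, 836, —, —, —, —, —, —, —, —, —, 727, 149, 406, 355]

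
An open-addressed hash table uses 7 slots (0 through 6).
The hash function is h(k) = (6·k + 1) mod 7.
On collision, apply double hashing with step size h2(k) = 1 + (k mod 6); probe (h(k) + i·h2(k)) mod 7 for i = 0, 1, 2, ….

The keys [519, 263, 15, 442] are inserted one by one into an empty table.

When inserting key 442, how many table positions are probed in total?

519: h=0 -> slot 0
263: h=4 -> slot 4
15: h=0, h2=4, probe 0,4,1 -> slot 1
442: h=0, h2=5, probe 0,5 -> slot 5
Table: [519, 15, _, _, 263, 442, _]

2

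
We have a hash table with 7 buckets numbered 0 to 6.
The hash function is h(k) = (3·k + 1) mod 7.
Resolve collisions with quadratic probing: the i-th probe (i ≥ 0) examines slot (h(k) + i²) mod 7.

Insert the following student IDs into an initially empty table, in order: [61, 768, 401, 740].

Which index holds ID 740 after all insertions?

6

61: h=2 → slot 2
768: h=2, probe 2,3 → slot 3
401: h=0 → slot 0
740: h=2, probe 2,3,6 → slot 6
Table: [401, _, 61, 768, _, _, 740]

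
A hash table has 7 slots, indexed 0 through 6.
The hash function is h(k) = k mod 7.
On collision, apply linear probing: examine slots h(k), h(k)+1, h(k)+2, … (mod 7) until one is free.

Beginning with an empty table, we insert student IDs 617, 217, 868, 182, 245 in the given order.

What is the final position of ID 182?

Insert 617: h=1, slot 1 empty → index 1.
Insert 217: h=0, slot 0 empty → index 0.
Insert 868: h=0, slots 0,1 occupied → index 2.
Insert 182: h=0, slots 0,1,2 occupied → index 3.
Insert 245: h=0, slots 0,1,2,3 occupied → index 4.
Table: [217, 617, 868, 182, 245, -, -]

3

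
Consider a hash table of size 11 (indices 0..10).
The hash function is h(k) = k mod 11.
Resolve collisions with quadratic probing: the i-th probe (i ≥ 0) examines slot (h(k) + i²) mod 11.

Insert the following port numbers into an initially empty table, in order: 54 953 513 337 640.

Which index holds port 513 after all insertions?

8

54 hashes to 10; slot 10 is free -> place at 10.
953 hashes to 7; slot 7 is free -> place at 7.
513 hashes to 7; 7 taken -> place at 8.
337 hashes to 7; 7,8 taken -> place at 0.
640 hashes to 2; slot 2 is free -> place at 2.
Table: [337, —, 640, —, —, —, —, 953, 513, —, 54]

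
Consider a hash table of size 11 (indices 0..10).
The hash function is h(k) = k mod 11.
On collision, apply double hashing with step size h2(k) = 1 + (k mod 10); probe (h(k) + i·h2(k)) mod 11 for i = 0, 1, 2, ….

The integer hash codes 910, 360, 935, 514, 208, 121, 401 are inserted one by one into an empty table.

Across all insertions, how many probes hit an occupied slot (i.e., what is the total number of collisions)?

Insert 910: h=8, slot 8 empty => index 8.
Insert 360: h=8, h2=1, slot 8 occupied => index 9.
Insert 935: h=0, slot 0 empty => index 0.
Insert 514: h=8, h2=5, slot 8 occupied => index 2.
Insert 208: h=10, slot 10 empty => index 10.
Insert 121: h=0, h2=2, slots 0,2 occupied => index 4.
Insert 401: h=5, slot 5 empty => index 5.
Table: [935, -, 514, -, 121, 401, -, -, 910, 360, 208]

4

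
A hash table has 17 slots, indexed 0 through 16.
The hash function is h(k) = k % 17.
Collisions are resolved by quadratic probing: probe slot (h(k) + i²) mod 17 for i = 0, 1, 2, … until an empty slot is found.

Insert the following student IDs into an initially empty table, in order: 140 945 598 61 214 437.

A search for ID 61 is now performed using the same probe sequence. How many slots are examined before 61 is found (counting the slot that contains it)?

2

140: h=4 => slot 4
945: h=10 => slot 10
598: h=3 => slot 3
61: h=10, probe 10,11 => slot 11
214: h=10, probe 10,11,14 => slot 14
437: h=12 => slot 12
Table: [—, —, —, 598, 140, —, —, —, —, —, 945, 61, 437, —, 214, —, —]
Lookup 61: h=10, probe 10,11 → found at 11.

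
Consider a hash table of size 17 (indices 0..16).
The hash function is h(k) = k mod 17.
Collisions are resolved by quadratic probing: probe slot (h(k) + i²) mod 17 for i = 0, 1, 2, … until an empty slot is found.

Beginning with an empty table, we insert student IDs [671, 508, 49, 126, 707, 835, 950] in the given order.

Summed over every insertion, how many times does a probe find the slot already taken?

5

671: h=8 -> slot 8
508: h=15 -> slot 15
49: h=15, probe 15,16 -> slot 16
126: h=7 -> slot 7
707: h=10 -> slot 10
835: h=2 -> slot 2
950: h=15, probe 15,16,2,7,14 -> slot 14
Table: [—, —, 835, —, —, —, —, 126, 671, —, 707, —, —, —, 950, 508, 49]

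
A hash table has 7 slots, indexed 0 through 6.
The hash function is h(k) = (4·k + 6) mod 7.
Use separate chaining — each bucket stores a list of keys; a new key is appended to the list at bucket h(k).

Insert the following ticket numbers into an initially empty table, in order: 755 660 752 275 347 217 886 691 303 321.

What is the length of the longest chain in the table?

3

Insert 755: h=2, bucket 2 empty -> new chain.
Insert 660: h=0, bucket 0 empty -> new chain.
Insert 752: h=4, bucket 4 empty -> new chain.
Insert 275: h=0, bucket 0 nonempty -> append to chain.
Insert 347: h=1, bucket 1 empty -> new chain.
Insert 217: h=6, bucket 6 empty -> new chain.
Insert 886: h=1, bucket 1 nonempty -> append to chain.
Insert 691: h=5, bucket 5 empty -> new chain.
Insert 303: h=0, bucket 0 nonempty -> append to chain.
Insert 321: h=2, bucket 2 nonempty -> append to chain.
Final buckets:
0: 660 -> 275 -> 303
1: 347 -> 886
2: 755 -> 321
3: _
4: 752
5: 691
6: 217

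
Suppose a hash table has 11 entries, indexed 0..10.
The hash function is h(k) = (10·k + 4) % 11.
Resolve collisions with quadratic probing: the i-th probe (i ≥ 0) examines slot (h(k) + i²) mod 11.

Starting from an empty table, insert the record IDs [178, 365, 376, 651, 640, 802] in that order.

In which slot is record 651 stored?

Insert 178: h=2, slot 2 empty => index 2.
Insert 365: h=2, slot 2 occupied => index 3.
Insert 376: h=2, slots 2,3 occupied => index 6.
Insert 651: h=2, slots 2,3,6 occupied => index 0.
Insert 640: h=2, slots 2,3,6,0 occupied => index 7.
Insert 802: h=5, slot 5 empty => index 5.
Table: [651, ., 178, 365, ., 802, 376, 640, ., ., .]

0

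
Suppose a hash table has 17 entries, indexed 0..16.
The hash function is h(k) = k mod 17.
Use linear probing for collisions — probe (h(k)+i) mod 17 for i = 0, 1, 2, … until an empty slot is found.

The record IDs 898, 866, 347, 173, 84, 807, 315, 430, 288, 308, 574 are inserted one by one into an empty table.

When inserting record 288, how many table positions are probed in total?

3

898 hashes to 14; slot 14 is free -> place at 14.
866 hashes to 16; slot 16 is free -> place at 16.
347 hashes to 7; slot 7 is free -> place at 7.
173 hashes to 3; slot 3 is free -> place at 3.
84 hashes to 16; 16 taken -> place at 0.
807 hashes to 8; slot 8 is free -> place at 8.
315 hashes to 9; slot 9 is free -> place at 9.
430 hashes to 5; slot 5 is free -> place at 5.
288 hashes to 16; 16,0 taken -> place at 1.
308 hashes to 2; slot 2 is free -> place at 2.
574 hashes to 13; slot 13 is free -> place at 13.
Table: [84, 288, 308, 173, ., 430, ., 347, 807, 315, ., ., ., 574, 898, ., 866]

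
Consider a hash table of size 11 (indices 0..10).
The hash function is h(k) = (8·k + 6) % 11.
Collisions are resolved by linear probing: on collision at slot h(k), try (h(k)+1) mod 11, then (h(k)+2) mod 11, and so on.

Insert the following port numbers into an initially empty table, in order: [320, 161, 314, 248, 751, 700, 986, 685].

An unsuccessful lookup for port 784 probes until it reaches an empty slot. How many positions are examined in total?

8

320 hashes to 3; slot 3 is free => place at 3.
161 hashes to 7; slot 7 is free => place at 7.
314 hashes to 10; slot 10 is free => place at 10.
248 hashes to 10; 10 taken => place at 0.
751 hashes to 8; slot 8 is free => place at 8.
700 hashes to 7; 7,8 taken => place at 9.
986 hashes to 7; 7,8,9,10,0 taken => place at 1.
685 hashes to 8; 8,9,10,0,1 taken => place at 2.
Table: [248, 986, 685, 320, ∅, ∅, ∅, 161, 751, 700, 314]
Lookup 784: h=8, probe 8,9,10,0,1,2,3,4 → slot 4 empty, not found.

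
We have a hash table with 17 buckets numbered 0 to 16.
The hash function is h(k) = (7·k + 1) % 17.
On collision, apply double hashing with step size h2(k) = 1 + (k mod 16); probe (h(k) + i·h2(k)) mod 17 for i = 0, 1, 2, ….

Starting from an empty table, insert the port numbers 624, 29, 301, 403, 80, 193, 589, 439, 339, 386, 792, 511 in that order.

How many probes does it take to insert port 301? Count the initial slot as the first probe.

624 hashes to 0; slot 0 is free → place at 0.
29 hashes to 0, h2=14; 0 taken → place at 14.
301 hashes to 0, h2=14; 0,14 taken → place at 11.
403 hashes to 0, h2=4; 0 taken → place at 4.
80 hashes to 0, h2=1; 0 taken → place at 1.
193 hashes to 9; slot 9 is free → place at 9.
589 hashes to 10; slot 10 is free → place at 10.
439 hashes to 14, h2=8; 14 taken → place at 5.
339 hashes to 11, h2=4; 11 taken → place at 15.
386 hashes to 0, h2=3; 0 taken → place at 3.
792 hashes to 3, h2=9; 3 taken → place at 12.
511 hashes to 8; slot 8 is free → place at 8.
Table: [624, 80, -, 386, 403, 439, -, -, 511, 193, 589, 301, 792, -, 29, 339, -]

3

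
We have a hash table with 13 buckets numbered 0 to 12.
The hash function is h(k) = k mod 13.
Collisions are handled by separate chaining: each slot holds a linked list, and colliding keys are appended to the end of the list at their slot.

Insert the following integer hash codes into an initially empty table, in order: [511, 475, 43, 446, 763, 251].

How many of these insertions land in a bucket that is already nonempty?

Insert 511: h=4, bucket 4 empty → new chain.
Insert 475: h=7, bucket 7 empty → new chain.
Insert 43: h=4, bucket 4 nonempty → append to chain.
Insert 446: h=4, bucket 4 nonempty → append to chain.
Insert 763: h=9, bucket 9 empty → new chain.
Insert 251: h=4, bucket 4 nonempty → append to chain.
Final buckets:
0: —
1: —
2: —
3: —
4: 511 -> 43 -> 446 -> 251
5: —
6: —
7: 475
8: —
9: 763
10: —
11: —
12: —

3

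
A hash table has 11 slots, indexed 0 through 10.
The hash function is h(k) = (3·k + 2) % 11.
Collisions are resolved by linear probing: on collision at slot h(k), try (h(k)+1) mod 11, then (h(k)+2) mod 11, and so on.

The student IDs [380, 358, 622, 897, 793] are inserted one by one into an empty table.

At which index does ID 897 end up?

1

Insert 380: h=9, slot 9 empty => index 9.
Insert 358: h=9, slot 9 occupied => index 10.
Insert 622: h=9, slots 9,10 occupied => index 0.
Insert 897: h=9, slots 9,10,0 occupied => index 1.
Insert 793: h=5, slot 5 empty => index 5.
Table: [622, 897, —, —, —, 793, —, —, —, 380, 358]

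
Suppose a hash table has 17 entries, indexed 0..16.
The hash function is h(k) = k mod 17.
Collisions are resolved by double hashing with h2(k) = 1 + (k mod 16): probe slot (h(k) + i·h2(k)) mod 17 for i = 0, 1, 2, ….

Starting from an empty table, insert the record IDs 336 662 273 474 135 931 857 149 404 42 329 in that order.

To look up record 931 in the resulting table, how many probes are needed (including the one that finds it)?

Insert 336: h=13, slot 13 empty → index 13.
Insert 662: h=16, slot 16 empty → index 16.
Insert 273: h=1, slot 1 empty → index 1.
Insert 474: h=15, slot 15 empty → index 15.
Insert 135: h=16, h2=8, slot 16 occupied → index 7.
Insert 931: h=13, h2=4, slot 13 occupied → index 0.
Insert 857: h=7, h2=10, slots 7,0 occupied → index 10.
Insert 149: h=13, h2=6, slot 13 occupied → index 2.
Insert 404: h=13, h2=5, slots 13,1 occupied → index 6.
Insert 42: h=8, slot 8 empty → index 8.
Insert 329: h=6, h2=10, slots 6,16 occupied → index 9.
Table: [931, 273, 149, ∅, ∅, ∅, 404, 135, 42, 329, 857, ∅, ∅, 336, ∅, 474, 662]
Lookup 931: h=13, h2=4, probe 13,0 → found at 0.

2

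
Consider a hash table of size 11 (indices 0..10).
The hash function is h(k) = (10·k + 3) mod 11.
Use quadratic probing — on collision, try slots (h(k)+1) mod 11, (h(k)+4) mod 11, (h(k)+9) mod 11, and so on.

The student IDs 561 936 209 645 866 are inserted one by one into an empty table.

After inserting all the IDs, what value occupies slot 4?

209

561: h=3 → slot 3
936: h=2 → slot 2
209: h=3, probe 3,4 → slot 4
645: h=7 → slot 7
866: h=6 → slot 6
Table: [—, —, 936, 561, 209, —, 866, 645, —, —, —]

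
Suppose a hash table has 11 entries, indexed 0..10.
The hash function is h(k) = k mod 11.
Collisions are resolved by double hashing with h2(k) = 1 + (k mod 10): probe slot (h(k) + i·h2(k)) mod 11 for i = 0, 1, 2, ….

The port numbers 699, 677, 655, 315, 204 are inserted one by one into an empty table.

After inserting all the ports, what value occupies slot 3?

699 hashes to 6; slot 6 is free -> place at 6.
677 hashes to 6, h2=8; 6 taken -> place at 3.
655 hashes to 6, h2=6; 6 taken -> place at 1.
315 hashes to 7; slot 7 is free -> place at 7.
204 hashes to 6, h2=5; 6 taken -> place at 0.
Table: [204, 655, ∅, 677, ∅, ∅, 699, 315, ∅, ∅, ∅]

677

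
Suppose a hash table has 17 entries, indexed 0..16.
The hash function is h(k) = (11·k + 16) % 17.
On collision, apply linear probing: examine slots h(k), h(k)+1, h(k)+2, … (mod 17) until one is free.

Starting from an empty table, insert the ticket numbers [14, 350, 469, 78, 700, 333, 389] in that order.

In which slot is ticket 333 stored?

10

14: h=0 -> slot 0
350: h=7 -> slot 7
469: h=7, probe 7,8 -> slot 8
78: h=7, probe 7,8,9 -> slot 9
700: h=15 -> slot 15
333: h=7, probe 7,8,9,10 -> slot 10
389: h=11 -> slot 11
Table: [14, ., ., ., ., ., ., 350, 469, 78, 333, 389, ., ., ., 700, .]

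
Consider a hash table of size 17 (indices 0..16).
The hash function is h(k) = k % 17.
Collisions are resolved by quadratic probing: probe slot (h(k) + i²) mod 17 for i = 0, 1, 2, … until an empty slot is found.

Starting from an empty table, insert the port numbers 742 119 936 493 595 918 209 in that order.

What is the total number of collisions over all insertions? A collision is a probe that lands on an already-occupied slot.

742: h=11 → slot 11
119: h=0 → slot 0
936: h=1 → slot 1
493: h=0, probe 0,1,4 → slot 4
595: h=0, probe 0,1,4,9 → slot 9
918: h=0, probe 0,1,4,9,16 → slot 16
209: h=5 → slot 5
Table: [119, 936, _, _, 493, 209, _, _, _, 595, _, 742, _, _, _, _, 918]

9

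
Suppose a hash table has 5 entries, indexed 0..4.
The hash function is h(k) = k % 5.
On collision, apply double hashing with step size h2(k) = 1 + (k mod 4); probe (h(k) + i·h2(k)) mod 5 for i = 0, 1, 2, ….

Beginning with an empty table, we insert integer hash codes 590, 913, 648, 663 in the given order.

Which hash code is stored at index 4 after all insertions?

590: h=0 → slot 0
913: h=3 → slot 3
648: h=3, h2=1, probe 3,4 → slot 4
663: h=3, h2=4, probe 3,2 → slot 2
Table: [590, ., 663, 913, 648]

648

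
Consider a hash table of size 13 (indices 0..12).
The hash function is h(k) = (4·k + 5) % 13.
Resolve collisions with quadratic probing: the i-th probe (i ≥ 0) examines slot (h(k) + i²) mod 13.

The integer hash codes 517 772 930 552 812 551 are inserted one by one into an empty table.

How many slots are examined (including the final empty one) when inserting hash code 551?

2

Insert 517: h=6, slot 6 empty -> index 6.
Insert 772: h=12, slot 12 empty -> index 12.
Insert 930: h=7, slot 7 empty -> index 7.
Insert 552: h=3, slot 3 empty -> index 3.
Insert 812: h=3, slot 3 occupied -> index 4.
Insert 551: h=12, slot 12 occupied -> index 0.
Table: [551, ., ., 552, 812, ., 517, 930, ., ., ., ., 772]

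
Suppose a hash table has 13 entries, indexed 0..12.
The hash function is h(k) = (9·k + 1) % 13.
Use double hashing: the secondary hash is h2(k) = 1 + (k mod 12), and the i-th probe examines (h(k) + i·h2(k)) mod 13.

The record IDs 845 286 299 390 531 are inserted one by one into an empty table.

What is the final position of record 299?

0

845: h=1 → slot 1
286: h=1, h2=11, probe 1,12 → slot 12
299: h=1, h2=12, probe 1,0 → slot 0
390: h=1, h2=7, probe 1,8 → slot 8
531: h=9 → slot 9
Table: [299, 845, -, -, -, -, -, -, 390, 531, -, -, 286]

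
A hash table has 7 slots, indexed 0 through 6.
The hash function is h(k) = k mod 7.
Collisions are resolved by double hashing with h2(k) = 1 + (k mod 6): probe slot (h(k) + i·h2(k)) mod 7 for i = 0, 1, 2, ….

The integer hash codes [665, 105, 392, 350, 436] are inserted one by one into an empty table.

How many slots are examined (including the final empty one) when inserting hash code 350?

3

665: h=0 → slot 0
105: h=0, h2=4, probe 0,4 → slot 4
392: h=0, h2=3, probe 0,3 → slot 3
350: h=0, h2=3, probe 0,3,6 → slot 6
436: h=2 → slot 2
Table: [665, ∅, 436, 392, 105, ∅, 350]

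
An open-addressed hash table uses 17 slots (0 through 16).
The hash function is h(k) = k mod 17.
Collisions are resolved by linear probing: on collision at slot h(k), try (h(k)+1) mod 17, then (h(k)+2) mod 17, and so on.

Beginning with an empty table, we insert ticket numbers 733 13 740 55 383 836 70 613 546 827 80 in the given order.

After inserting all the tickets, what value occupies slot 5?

733 hashes to 2; slot 2 is free → place at 2.
13 hashes to 13; slot 13 is free → place at 13.
740 hashes to 9; slot 9 is free → place at 9.
55 hashes to 4; slot 4 is free → place at 4.
383 hashes to 9; 9 taken → place at 10.
836 hashes to 3; slot 3 is free → place at 3.
70 hashes to 2; 2,3,4 taken → place at 5.
613 hashes to 1; slot 1 is free → place at 1.
546 hashes to 2; 2,3,4,5 taken → place at 6.
827 hashes to 11; slot 11 is free → place at 11.
80 hashes to 12; slot 12 is free → place at 12.
Table: [-, 613, 733, 836, 55, 70, 546, -, -, 740, 383, 827, 80, 13, -, -, -]

70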